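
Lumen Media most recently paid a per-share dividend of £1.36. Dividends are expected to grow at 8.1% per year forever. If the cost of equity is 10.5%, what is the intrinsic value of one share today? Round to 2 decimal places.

£61.26

Gordon growth model: P₀ = D₁/(r − g). D₁ = 1.36 × (1 + 0.081) = 1.4702.
P₀ = 1.4702 / (0.105 − 0.081) = 1.4702 / 0.024 = 61.2567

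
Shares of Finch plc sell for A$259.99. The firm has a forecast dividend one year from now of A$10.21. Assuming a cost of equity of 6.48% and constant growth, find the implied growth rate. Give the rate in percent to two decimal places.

From P₀ = D₁/(r − g), the implied growth is g = r − D₁/P₀.
g = 0.0648 − 10.21/259.99 = 0.0648 − 0.03927 = 0.02553

2.55%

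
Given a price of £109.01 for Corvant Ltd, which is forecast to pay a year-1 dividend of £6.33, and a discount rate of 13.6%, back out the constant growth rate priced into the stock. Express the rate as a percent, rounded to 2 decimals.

7.79%

From P₀ = D₁/(r − g), the implied growth is g = r − D₁/P₀.
g = 0.136 − 6.33/109.01 = 0.136 − 0.05807 = 0.07793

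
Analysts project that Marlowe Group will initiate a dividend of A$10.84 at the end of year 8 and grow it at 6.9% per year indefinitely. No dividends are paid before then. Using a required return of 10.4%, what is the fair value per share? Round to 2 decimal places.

Deferred-dividend DDM. At t=7 the remaining stream is a growing perpetuity with first payment D_8 = 10.84.
V_7 = D_8/(r−g) = 10.84/(0.104−0.069) = 309.7143
P₀ = V_7/(1+r)^7 = 309.7143/(1+0.104)^7 = 154.9451

A$154.95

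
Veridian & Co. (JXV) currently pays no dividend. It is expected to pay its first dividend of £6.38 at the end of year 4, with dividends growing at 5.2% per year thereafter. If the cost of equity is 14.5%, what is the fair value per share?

£45.70

Deferred-dividend DDM. At t=3 the remaining stream is a growing perpetuity with first payment D_4 = 6.38.
V_3 = D_4/(r−g) = 6.38/(0.145−0.052) = 68.6022
P₀ = V_3/(1+r)^3 = 68.6022/(1+0.145)^3 = 45.7005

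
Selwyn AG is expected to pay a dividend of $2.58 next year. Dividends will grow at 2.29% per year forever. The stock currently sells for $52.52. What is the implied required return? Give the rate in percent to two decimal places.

7.20%

Rearranging the constant-growth DDM: r = D₁/P₀ + g.
r = 2.5800 / 52.52 + 0.0229 = 0.04912 + 0.0229 = 0.07202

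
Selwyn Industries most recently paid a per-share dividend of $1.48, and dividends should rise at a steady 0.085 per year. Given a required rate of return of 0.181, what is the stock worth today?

Gordon growth model: P₀ = D₁/(r − g). D₁ = 1.48 × (1 + 0.085) = 1.6058.
P₀ = 1.6058 / (0.181 − 0.085) = 1.6058 / 0.096 = 16.7271

$16.73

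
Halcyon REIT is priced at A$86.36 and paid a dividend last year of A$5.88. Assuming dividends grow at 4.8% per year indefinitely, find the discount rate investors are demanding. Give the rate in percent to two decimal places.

Rearranging the constant-growth DDM: r = D₁/P₀ + g.
D₁ = 5.88 × (1 + 0.048) = 6.1622.
r = 6.1622 / 86.36 + 0.048 = 0.07136 + 0.048 = 0.11936

11.94%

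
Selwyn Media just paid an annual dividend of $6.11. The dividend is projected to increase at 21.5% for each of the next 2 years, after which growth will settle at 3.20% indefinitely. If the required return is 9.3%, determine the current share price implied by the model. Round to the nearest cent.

Two-stage DDM. Project D₁…D_2 at 0.215, terminal growth 0.032, discount at r = 0.093.
D_1 = 7.4237
D_2 = 9.0197
Terminal value at t=2: TV = D_3/(r−g) = 9.3084/(0.093−0.032) = 152.5962
P₀ = 7.4237/(1+0.093)^1 + 9.0197/(1+0.093)^2 + 152.5962/(1+0.093)^2 = 142.0752

$142.08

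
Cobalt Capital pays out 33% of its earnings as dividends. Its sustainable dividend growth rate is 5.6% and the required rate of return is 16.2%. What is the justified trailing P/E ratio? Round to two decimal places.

Justified trailing P/E = b(1+g)/(r−g) = 0.33×(1+0.056)/(0.162−0.056) = 3.2875

3.29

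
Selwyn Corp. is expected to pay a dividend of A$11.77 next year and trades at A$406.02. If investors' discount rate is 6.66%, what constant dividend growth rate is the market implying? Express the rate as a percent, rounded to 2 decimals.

From P₀ = D₁/(r − g), the implied growth is g = r − D₁/P₀.
g = 0.0666 − 11.77/406.02 = 0.0666 − 0.02899 = 0.03761

3.76%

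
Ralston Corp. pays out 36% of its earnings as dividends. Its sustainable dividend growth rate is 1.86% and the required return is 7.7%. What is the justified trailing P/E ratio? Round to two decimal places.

6.28

Justified trailing P/E = b(1+g)/(r−g) = 0.36×(1+0.0186)/(0.077−0.0186) = 6.2790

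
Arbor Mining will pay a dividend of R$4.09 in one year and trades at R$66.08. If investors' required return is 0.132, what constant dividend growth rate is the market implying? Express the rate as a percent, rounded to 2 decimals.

7.01%

From P₀ = D₁/(r − g), the implied growth is g = r − D₁/P₀.
g = 0.132 − 4.09/66.08 = 0.132 − 0.06189 = 0.07011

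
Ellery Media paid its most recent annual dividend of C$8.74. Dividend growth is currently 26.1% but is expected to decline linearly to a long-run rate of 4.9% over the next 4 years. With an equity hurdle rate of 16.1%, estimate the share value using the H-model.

C$114.95

H-model: P₀ = D₀[(1+g_L) + H(g_S−g_L)]/(r−g_L), with H = 4/2 = 2.
P₀ = 8.74 × [(1+0.049) + 2×(0.261−0.049)] / (0.161−0.049)
   = 8.74 × 1.4730 / 0.112 = 114.9466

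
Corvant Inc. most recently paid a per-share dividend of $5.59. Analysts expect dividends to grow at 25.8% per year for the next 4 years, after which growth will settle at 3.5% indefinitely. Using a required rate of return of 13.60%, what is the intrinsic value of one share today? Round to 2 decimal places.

$115.19

Two-stage DDM. Project D₁…D_4 at 0.258, terminal growth 0.035, discount at r = 0.136.
D_1 = 7.0322
D_2 = 8.8465
D_3 = 11.1289
D_4 = 14.0002
Terminal value at t=4: TV = D_5/(r−g) = 14.4902/(0.136−0.035) = 143.4674
P₀ = 7.0322/(1+0.136)^1 + 8.8465/(1+0.136)^2 + 11.1289/(1+0.136)^3 + 14.0002/(1+0.136)^4 + 143.4674/(1+0.136)^4 = 115.1904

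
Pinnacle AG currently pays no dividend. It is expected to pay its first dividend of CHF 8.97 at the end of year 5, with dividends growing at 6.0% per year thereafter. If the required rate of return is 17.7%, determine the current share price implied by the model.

Deferred-dividend DDM. At t=4 the remaining stream is a growing perpetuity with first payment D_5 = 8.97.
V_4 = D_5/(r−g) = 8.97/(0.177−0.06) = 76.6667
P₀ = V_4/(1+r)^4 = 76.6667/(1+0.177)^4 = 39.9485

CHF 39.95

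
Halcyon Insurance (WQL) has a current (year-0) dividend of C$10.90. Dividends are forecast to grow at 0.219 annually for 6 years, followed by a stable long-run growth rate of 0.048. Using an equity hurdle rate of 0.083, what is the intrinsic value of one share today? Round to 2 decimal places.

C$764.67

Two-stage DDM. Project D₁…D_6 at 0.219, terminal growth 0.048, discount at r = 0.083.
D_1 = 13.2871
D_2 = 16.1970
D_3 = 19.7441
D_4 = 24.0681
D_5 = 29.3390
D_6 = 35.7642
Terminal value at t=6: TV = D_7/(r−g) = 37.4809/(0.083−0.048) = 1070.8829
P₀ = 13.2871/(1+0.083)^1 + 16.1970/(1+0.083)^2 + 19.7441/(1+0.083)^3 + 24.0681/(1+0.083)^4 + 29.3390/(1+0.083)^5 + 35.7642/(1+0.083)^6 + 1070.8829/(1+0.083)^6 = 764.6746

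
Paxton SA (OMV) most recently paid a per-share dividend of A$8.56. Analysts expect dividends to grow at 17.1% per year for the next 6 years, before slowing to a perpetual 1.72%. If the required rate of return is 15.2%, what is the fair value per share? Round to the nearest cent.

A$125.66

Two-stage DDM. Project D₁…D_6 at 0.171, terminal growth 0.0172, discount at r = 0.152.
D_1 = 10.0238
D_2 = 11.7378
D_3 = 13.7450
D_4 = 16.0954
D_5 = 18.8477
D_6 = 22.0707
Terminal value at t=6: TV = D_7/(r−g) = 22.4503/(0.152−0.0172) = 166.5450
P₀ = 10.0238/(1+0.152)^1 + 11.7378/(1+0.152)^2 + 13.7450/(1+0.152)^3 + 16.0954/(1+0.152)^4 + 18.8477/(1+0.152)^5 + 22.0707/(1+0.152)^6 + 166.5450/(1+0.152)^6 = 125.6629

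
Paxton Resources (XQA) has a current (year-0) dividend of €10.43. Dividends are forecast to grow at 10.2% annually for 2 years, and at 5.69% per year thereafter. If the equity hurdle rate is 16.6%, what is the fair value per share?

€109.43

Two-stage DDM. Project D₁…D_2 at 0.102, terminal growth 0.0569, discount at r = 0.166.
D_1 = 11.4939
D_2 = 12.6662
Terminal value at t=2: TV = D_3/(r−g) = 13.3869/(0.166−0.0569) = 122.7034
P₀ = 11.4939/(1+0.166)^1 + 12.6662/(1+0.166)^2 + 122.7034/(1+0.166)^2 = 109.4265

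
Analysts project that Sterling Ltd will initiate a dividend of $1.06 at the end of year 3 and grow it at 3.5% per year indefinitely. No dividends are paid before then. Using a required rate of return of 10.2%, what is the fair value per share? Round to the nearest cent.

Deferred-dividend DDM. At t=2 the remaining stream is a growing perpetuity with first payment D_3 = 1.06.
V_2 = D_3/(r−g) = 1.06/(0.102−0.035) = 15.8209
P₀ = V_2/(1+r)^2 = 15.8209/(1+0.102)^2 = 13.0277

$13.03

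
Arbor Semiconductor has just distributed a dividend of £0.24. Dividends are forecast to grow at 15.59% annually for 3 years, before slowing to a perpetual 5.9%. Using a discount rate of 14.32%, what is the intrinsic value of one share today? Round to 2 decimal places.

Two-stage DDM. Project D₁…D_3 at 0.1559, terminal growth 0.059, discount at r = 0.1432.
D_1 = 0.2774
D_2 = 0.3207
D_3 = 0.3707
Terminal value at t=3: TV = D_4/(r−g) = 0.3925/(0.1432−0.059) = 4.6618
P₀ = 0.2774/(1+0.1432)^1 + 0.3207/(1+0.1432)^2 + 0.3707/(1+0.1432)^3 + 4.6618/(1+0.1432)^3 = 3.8564

£3.86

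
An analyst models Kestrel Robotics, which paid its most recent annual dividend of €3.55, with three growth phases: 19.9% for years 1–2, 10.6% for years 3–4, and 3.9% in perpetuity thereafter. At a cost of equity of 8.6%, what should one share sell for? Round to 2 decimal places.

€116.36

Three-stage DDM. Project D₁…D_4; terminal Gordon value at t=4 with g = 0.039; discount at r = 0.086.
D_1 = 4.2565
D_2 = 5.1035
D_3 = 5.6445
D_4 = 6.2428
TV_4 = 6.4862/(0.086−0.039) = 138.0049
P₀ = Σ Dₜ/(1+r)ᵗ + TV_4/(1+r)^4 = 116.3561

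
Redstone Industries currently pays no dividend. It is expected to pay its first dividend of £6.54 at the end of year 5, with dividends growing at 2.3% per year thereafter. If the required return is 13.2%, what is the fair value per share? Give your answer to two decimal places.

£36.54

Deferred-dividend DDM. At t=4 the remaining stream is a growing perpetuity with first payment D_5 = 6.54.
V_4 = D_5/(r−g) = 6.54/(0.132−0.023) = 60.0000
P₀ = V_4/(1+r)^4 = 60.0000/(1+0.132)^4 = 36.5397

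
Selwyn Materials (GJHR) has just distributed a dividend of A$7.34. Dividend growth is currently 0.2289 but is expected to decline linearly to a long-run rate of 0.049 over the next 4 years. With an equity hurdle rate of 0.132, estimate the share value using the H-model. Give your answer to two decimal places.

H-model: P₀ = D₀[(1+g_L) + H(g_S−g_L)]/(r−g_L), with H = 4/2 = 2.
P₀ = 7.34 × [(1+0.049) + 2×(0.2289−0.049)] / (0.132−0.049)
   = 7.34 × 1.4088 / 0.083 = 124.5854

A$124.59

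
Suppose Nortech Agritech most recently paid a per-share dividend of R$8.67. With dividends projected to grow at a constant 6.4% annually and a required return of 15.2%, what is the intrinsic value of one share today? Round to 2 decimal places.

R$104.83

Gordon growth model: P₀ = D₁/(r − g). D₁ = 8.67 × (1 + 0.064) = 9.2249.
P₀ = 9.2249 / (0.152 − 0.064) = 9.2249 / 0.088 = 104.8282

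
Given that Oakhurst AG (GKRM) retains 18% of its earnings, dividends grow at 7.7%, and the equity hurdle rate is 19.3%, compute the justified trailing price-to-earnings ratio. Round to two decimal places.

Payout ratio b = 1 − 0.18 = 0.82.
Justified trailing P/E = b(1+g)/(r−g) = 0.82×(1+0.077)/(0.193−0.077) = 7.6133

7.61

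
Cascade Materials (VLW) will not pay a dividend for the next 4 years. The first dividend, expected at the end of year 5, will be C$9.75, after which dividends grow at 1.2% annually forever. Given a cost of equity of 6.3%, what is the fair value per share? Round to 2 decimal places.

Deferred-dividend DDM. At t=4 the remaining stream is a growing perpetuity with first payment D_5 = 9.75.
V_4 = D_5/(r−g) = 9.75/(0.063−0.012) = 191.1765
P₀ = V_4/(1+r)^4 = 191.1765/(1+0.063)^4 = 149.7274

C$149.73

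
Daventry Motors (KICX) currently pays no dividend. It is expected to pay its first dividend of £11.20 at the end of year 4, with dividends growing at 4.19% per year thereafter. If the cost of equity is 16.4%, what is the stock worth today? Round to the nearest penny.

Deferred-dividend DDM. At t=3 the remaining stream is a growing perpetuity with first payment D_4 = 11.20.
V_3 = D_4/(r−g) = 11.20/(0.164−0.0419) = 91.7281
P₀ = V_3/(1+r)^3 = 91.7281/(1+0.164)^3 = 58.1625

£58.16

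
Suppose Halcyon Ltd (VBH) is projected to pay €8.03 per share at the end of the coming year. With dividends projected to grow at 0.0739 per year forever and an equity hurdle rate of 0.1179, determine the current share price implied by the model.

€182.50

Gordon growth model: P₀ = D₁/(r − g), with D₁ = 8.03 given directly.
P₀ = 8.0300 / (0.1179 − 0.0739) = 8.0300 / 0.044 = 182.5000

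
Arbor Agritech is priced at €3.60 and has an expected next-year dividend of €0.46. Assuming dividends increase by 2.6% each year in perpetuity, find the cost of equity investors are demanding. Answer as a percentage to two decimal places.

Rearranging the constant-growth DDM: r = D₁/P₀ + g.
r = 0.4600 / 3.60 + 0.026 = 0.12778 + 0.026 = 0.15378

15.38%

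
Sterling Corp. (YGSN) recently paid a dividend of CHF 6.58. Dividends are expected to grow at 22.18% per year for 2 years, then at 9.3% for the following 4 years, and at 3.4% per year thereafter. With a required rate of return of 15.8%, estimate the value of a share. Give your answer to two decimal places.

Three-stage DDM. Project D₁…D_6; terminal Gordon value at t=6 with g = 0.034; discount at r = 0.158.
D_1 = 8.0394
D_2 = 9.8226
D_3 = 10.7361
D_4 = 11.7346
D_5 = 12.8259
D_6 = 14.0187
TV_6 = 14.4953/(0.158−0.034) = 116.8976
P₀ = Σ Dₜ/(1+r)ᵗ + TV_6/(1+r)^6 = 88.1595

CHF 88.16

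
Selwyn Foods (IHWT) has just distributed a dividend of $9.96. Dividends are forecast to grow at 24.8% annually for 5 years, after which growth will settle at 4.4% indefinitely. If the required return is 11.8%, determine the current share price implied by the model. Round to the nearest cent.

Two-stage DDM. Project D₁…D_5 at 0.248, terminal growth 0.044, discount at r = 0.118.
D_1 = 12.4301
D_2 = 15.5127
D_3 = 19.3599
D_4 = 24.1612
D_5 = 30.1531
Terminal value at t=5: TV = D_6/(r−g) = 31.4799/(0.118−0.044) = 425.4035
P₀ = 12.4301/(1+0.118)^1 + 15.5127/(1+0.118)^2 + 19.3599/(1+0.118)^3 + 24.1612/(1+0.118)^4 + 30.1531/(1+0.118)^5 + 425.4035/(1+0.118)^5 = 313.6636

$313.66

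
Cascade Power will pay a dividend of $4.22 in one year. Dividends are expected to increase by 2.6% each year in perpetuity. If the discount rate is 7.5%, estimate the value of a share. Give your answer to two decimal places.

$86.12

Gordon growth model: P₀ = D₁/(r − g), with D₁ = 4.22 given directly.
P₀ = 4.2200 / (0.075 − 0.026) = 4.2200 / 0.049 = 86.1224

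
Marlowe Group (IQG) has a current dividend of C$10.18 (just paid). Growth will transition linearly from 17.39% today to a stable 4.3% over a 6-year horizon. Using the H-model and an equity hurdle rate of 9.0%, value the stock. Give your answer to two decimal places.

C$310.97

H-model: P₀ = D₀[(1+g_L) + H(g_S−g_L)]/(r−g_L), with H = 6/2 = 3.
P₀ = 10.18 × [(1+0.043) + 3×(0.1739−0.043)] / (0.09−0.043)
   = 10.18 × 1.4357 / 0.047 = 310.9665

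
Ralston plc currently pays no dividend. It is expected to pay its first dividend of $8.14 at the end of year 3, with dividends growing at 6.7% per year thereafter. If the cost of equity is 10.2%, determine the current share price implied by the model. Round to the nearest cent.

$191.51

Deferred-dividend DDM. At t=2 the remaining stream is a growing perpetuity with first payment D_3 = 8.14.
V_2 = D_3/(r−g) = 8.14/(0.102−0.067) = 232.5714
P₀ = V_2/(1+r)^2 = 232.5714/(1+0.102)^2 = 191.5108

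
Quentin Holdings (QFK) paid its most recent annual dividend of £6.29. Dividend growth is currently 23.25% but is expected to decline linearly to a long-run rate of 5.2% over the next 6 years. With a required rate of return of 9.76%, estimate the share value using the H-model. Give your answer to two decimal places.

£219.81

H-model: P₀ = D₀[(1+g_L) + H(g_S−g_L)]/(r−g_L), with H = 6/2 = 3.
P₀ = 6.29 × [(1+0.052) + 3×(0.2325−0.052)] / (0.0976−0.052)
   = 6.29 × 1.5935 / 0.0456 = 219.8052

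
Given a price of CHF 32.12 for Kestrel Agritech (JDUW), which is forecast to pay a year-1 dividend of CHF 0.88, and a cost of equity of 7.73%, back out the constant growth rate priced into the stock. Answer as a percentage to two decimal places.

From P₀ = D₁/(r − g), the implied growth is g = r − D₁/P₀.
g = 0.0773 − 0.88/32.12 = 0.0773 − 0.02740 = 0.04990

4.99%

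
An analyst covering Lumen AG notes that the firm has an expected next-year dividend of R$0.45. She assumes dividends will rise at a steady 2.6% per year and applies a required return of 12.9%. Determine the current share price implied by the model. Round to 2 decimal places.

R$4.37

Gordon growth model: P₀ = D₁/(r − g), with D₁ = 0.45 given directly.
P₀ = 0.4500 / (0.129 − 0.026) = 0.4500 / 0.103 = 4.3689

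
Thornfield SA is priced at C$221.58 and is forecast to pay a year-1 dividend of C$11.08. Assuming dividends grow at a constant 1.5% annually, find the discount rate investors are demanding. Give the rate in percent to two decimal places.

6.50%

Rearranging the constant-growth DDM: r = D₁/P₀ + g.
r = 11.0800 / 221.58 + 0.015 = 0.05000 + 0.015 = 0.06500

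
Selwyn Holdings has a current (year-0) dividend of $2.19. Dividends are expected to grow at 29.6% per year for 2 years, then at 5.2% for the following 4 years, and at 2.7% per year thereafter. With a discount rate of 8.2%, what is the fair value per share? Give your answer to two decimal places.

$69.91

Three-stage DDM. Project D₁…D_6; terminal Gordon value at t=6 with g = 0.027; discount at r = 0.082.
D_1 = 2.8382
D_2 = 3.6784
D_3 = 3.8696
D_4 = 4.0709
D_5 = 4.2825
D_6 = 4.5052
TV_6 = 4.6269/(0.082−0.027) = 84.1250
P₀ = Σ Dₜ/(1+r)ᵗ + TV_6/(1+r)^6 = 69.9133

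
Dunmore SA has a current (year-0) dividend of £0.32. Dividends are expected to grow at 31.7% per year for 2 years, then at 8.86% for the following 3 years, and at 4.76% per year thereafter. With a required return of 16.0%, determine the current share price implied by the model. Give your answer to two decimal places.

Three-stage DDM. Project D₁…D_5; terminal Gordon value at t=5 with g = 0.0476; discount at r = 0.16.
D_1 = 0.4214
D_2 = 0.5550
D_3 = 0.6042
D_4 = 0.6577
D_5 = 0.7160
TV_5 = 0.7501/(0.16−0.0476) = 6.6735
P₀ = Σ Dₜ/(1+r)ᵗ + TV_5/(1+r)^5 = 5.0444

£5.04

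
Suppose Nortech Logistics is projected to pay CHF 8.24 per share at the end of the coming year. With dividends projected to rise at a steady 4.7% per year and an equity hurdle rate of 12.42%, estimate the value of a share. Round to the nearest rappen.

CHF 106.74

Gordon growth model: P₀ = D₁/(r − g), with D₁ = 8.24 given directly.
P₀ = 8.2400 / (0.1242 − 0.047) = 8.2400 / 0.0772 = 106.7358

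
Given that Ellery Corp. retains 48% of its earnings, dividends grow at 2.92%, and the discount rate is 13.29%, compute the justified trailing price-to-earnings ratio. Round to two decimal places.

5.16

Payout ratio b = 1 − 0.48 = 0.52.
Justified trailing P/E = b(1+g)/(r−g) = 0.52×(1+0.0292)/(0.1329−0.0292) = 5.1609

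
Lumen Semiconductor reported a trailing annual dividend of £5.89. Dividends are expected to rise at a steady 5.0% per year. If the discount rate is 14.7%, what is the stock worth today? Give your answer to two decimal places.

£63.76

Gordon growth model: P₀ = D₁/(r − g). D₁ = 5.89 × (1 + 0.05) = 6.1845.
P₀ = 6.1845 / (0.147 − 0.05) = 6.1845 / 0.097 = 63.7577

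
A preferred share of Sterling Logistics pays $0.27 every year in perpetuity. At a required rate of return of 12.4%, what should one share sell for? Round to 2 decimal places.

$2.18

Zero-growth DDM (perpetuity): P₀ = D/r = 0.27 / 0.124 = 2.1774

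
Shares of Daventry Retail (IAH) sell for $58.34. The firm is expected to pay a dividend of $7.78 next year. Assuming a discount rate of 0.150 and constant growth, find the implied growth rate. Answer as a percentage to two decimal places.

1.66%

From P₀ = D₁/(r − g), the implied growth is g = r − D₁/P₀.
g = 0.15 − 7.78/58.34 = 0.15 − 0.13336 = 0.01664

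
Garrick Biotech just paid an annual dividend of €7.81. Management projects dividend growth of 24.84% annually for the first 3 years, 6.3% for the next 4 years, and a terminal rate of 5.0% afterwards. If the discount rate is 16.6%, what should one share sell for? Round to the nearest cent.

Three-stage DDM. Project D₁…D_7; terminal Gordon value at t=7 with g = 0.05; discount at r = 0.166.
D_1 = 9.7500
D_2 = 12.1719
D_3 = 15.1954
D_4 = 16.1527
D_5 = 17.1703
D_6 = 18.2521
D_7 = 19.4019
TV_7 = 20.3720/(0.166−0.05) = 175.6211
P₀ = Σ Dₜ/(1+r)ᵗ + TV_7/(1+r)^7 = 117.4264

€117.43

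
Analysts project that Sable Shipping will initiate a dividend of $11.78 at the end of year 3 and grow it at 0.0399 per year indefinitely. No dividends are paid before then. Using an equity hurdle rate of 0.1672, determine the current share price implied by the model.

Deferred-dividend DDM. At t=2 the remaining stream is a growing perpetuity with first payment D_3 = 11.78.
V_2 = D_3/(r−g) = 11.78/(0.1672−0.0399) = 92.5373
P₀ = V_2/(1+r)^2 = 92.5373/(1+0.1672)^2 = 67.9245

$67.92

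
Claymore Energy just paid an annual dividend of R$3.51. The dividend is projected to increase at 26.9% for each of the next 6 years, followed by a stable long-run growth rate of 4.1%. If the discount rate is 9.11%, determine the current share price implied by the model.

R$217.44

Two-stage DDM. Project D₁…D_6 at 0.269, terminal growth 0.041, discount at r = 0.0911.
D_1 = 4.4542
D_2 = 5.6524
D_3 = 7.1729
D_4 = 9.1024
D_5 = 11.5509
D_6 = 14.6581
Terminal value at t=6: TV = D_7/(r−g) = 15.2591/(0.0911−0.041) = 304.5719
P₀ = 4.4542/(1+0.0911)^1 + 5.6524/(1+0.0911)^2 + 7.1729/(1+0.0911)^3 + 9.1024/(1+0.0911)^4 + 11.5509/(1+0.0911)^5 + 14.6581/(1+0.0911)^6 + 304.5719/(1+0.0911)^6 = 217.4420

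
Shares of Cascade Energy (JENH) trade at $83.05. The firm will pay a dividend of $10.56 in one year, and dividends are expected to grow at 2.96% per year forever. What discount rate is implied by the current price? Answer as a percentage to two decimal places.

15.68%

Rearranging the constant-growth DDM: r = D₁/P₀ + g.
r = 10.5600 / 83.05 + 0.0296 = 0.12715 + 0.0296 = 0.15675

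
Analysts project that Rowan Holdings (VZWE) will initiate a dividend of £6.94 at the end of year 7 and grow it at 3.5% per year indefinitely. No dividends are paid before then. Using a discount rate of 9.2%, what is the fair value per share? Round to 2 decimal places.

Deferred-dividend DDM. At t=6 the remaining stream is a growing perpetuity with first payment D_7 = 6.94.
V_6 = D_7/(r−g) = 6.94/(0.092−0.035) = 121.7544
P₀ = V_6/(1+r)^6 = 121.7544/(1+0.092)^6 = 71.8040

£71.80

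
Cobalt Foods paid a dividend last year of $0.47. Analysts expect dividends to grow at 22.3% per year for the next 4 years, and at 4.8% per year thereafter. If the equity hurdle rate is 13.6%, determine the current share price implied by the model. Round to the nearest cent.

$9.79

Two-stage DDM. Project D₁…D_4 at 0.223, terminal growth 0.048, discount at r = 0.136.
D_1 = 0.5748
D_2 = 0.7030
D_3 = 0.8598
D_4 = 1.0515
Terminal value at t=4: TV = D_5/(r−g) = 1.1020/(0.136−0.048) = 12.5222
P₀ = 0.5748/(1+0.136)^1 + 0.7030/(1+0.136)^2 + 0.8598/(1+0.136)^3 + 1.0515/(1+0.136)^4 + 12.5222/(1+0.136)^4 = 9.7877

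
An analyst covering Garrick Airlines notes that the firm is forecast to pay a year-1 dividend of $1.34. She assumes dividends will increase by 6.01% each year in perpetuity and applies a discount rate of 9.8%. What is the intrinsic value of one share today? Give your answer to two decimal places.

Gordon growth model: P₀ = D₁/(r − g), with D₁ = 1.34 given directly.
P₀ = 1.3400 / (0.098 − 0.0601) = 1.3400 / 0.0379 = 35.3562

$35.36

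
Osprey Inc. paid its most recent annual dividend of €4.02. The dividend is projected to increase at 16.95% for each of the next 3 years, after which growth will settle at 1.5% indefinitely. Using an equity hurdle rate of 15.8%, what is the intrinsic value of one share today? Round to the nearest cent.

Two-stage DDM. Project D₁…D_3 at 0.1695, terminal growth 0.015, discount at r = 0.158.
D_1 = 4.7014
D_2 = 5.4983
D_3 = 6.4302
Terminal value at t=3: TV = D_4/(r−g) = 6.5267/(0.158−0.015) = 45.6412
P₀ = 4.7014/(1+0.158)^1 + 5.4983/(1+0.158)^2 + 6.4302/(1+0.158)^3 + 45.6412/(1+0.158)^3 = 41.6933

€41.69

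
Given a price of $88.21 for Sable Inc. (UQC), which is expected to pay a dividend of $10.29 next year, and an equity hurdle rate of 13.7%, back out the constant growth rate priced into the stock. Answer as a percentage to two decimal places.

2.03%

From P₀ = D₁/(r − g), the implied growth is g = r − D₁/P₀.
g = 0.137 − 10.29/88.21 = 0.137 − 0.11665 = 0.02035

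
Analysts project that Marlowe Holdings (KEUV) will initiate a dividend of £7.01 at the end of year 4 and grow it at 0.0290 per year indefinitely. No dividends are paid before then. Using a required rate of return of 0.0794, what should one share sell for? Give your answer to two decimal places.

£110.60

Deferred-dividend DDM. At t=3 the remaining stream is a growing perpetuity with first payment D_4 = 7.01.
V_3 = D_4/(r−g) = 7.01/(0.0794−0.029) = 139.0873
P₀ = V_3/(1+r)^3 = 139.0873/(1+0.0794)^3 = 110.5962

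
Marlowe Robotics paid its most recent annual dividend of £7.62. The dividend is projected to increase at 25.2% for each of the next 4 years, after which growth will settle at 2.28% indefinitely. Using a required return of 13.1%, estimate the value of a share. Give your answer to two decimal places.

Two-stage DDM. Project D₁…D_4 at 0.252, terminal growth 0.0228, discount at r = 0.131.
D_1 = 9.5402
D_2 = 11.9444
D_3 = 14.9544
D_4 = 18.7229
Terminal value at t=4: TV = D_5/(r−g) = 19.1497/(0.131−0.0228) = 176.9847
P₀ = 9.5402/(1+0.131)^1 + 11.9444/(1+0.131)^2 + 14.9544/(1+0.131)^3 + 18.7229/(1+0.131)^4 + 176.9847/(1+0.131)^4 = 147.7167

£147.72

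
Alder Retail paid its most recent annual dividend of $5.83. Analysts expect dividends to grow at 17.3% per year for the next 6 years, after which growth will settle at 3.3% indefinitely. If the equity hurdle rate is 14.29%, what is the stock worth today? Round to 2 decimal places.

Two-stage DDM. Project D₁…D_6 at 0.173, terminal growth 0.033, discount at r = 0.1429.
D_1 = 6.8386
D_2 = 8.0217
D_3 = 9.4094
D_4 = 11.0372
D_5 = 12.9467
D_6 = 15.1865
Terminal value at t=6: TV = D_7/(r−g) = 15.6876/(0.1429−0.033) = 142.7445
P₀ = 6.8386/(1+0.1429)^1 + 8.0217/(1+0.1429)^2 + 9.4094/(1+0.1429)^3 + 11.0372/(1+0.1429)^4 + 12.9467/(1+0.1429)^5 + 15.1865/(1+0.1429)^6 + 142.7445/(1+0.1429)^6 = 102.3983

$102.40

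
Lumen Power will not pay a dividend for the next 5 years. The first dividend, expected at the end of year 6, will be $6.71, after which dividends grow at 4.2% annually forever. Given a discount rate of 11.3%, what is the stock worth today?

Deferred-dividend DDM. At t=5 the remaining stream is a growing perpetuity with first payment D_6 = 6.71.
V_5 = D_6/(r−g) = 6.71/(0.113−0.042) = 94.5070
P₀ = V_5/(1+r)^5 = 94.5070/(1+0.113)^5 = 55.3335

$55.33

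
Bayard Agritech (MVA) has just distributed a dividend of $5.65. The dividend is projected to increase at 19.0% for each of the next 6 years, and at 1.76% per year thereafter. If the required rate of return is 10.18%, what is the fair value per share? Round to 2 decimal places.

$153.16

Two-stage DDM. Project D₁…D_6 at 0.19, terminal growth 0.0176, discount at r = 0.1018.
D_1 = 6.7235
D_2 = 8.0010
D_3 = 9.5211
D_4 = 11.3302
D_5 = 13.4829
D_6 = 16.0446
Terminal value at t=6: TV = D_7/(r−g) = 16.3270/(0.1018−0.0176) = 193.9078
P₀ = 6.7235/(1+0.1018)^1 + 8.0010/(1+0.1018)^2 + 9.5211/(1+0.1018)^3 + 11.3302/(1+0.1018)^4 + 13.4829/(1+0.1018)^5 + 16.0446/(1+0.1018)^6 + 193.9078/(1+0.1018)^6 = 153.1590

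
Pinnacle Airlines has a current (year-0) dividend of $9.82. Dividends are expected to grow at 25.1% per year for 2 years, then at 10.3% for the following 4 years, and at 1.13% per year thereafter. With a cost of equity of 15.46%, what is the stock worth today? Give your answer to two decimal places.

Three-stage DDM. Project D₁…D_6; terminal Gordon value at t=6 with g = 0.0113; discount at r = 0.1546.
D_1 = 12.2848
D_2 = 15.3683
D_3 = 16.9512
D_4 = 18.6972
D_5 = 20.6230
D_6 = 22.7472
TV_6 = 23.0043/(0.1546−0.0113) = 160.5321
P₀ = Σ Dₜ/(1+r)ᵗ + TV_6/(1+r)^6 = 131.1141

$131.11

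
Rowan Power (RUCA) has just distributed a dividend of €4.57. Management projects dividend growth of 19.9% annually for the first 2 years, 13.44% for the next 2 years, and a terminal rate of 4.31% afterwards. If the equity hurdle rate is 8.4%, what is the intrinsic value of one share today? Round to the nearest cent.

Three-stage DDM. Project D₁…D_4; terminal Gordon value at t=4 with g = 0.0431; discount at r = 0.084.
D_1 = 5.4794
D_2 = 6.5698
D_3 = 7.4528
D_4 = 8.4545
TV_4 = 8.8189/(0.084−0.0431) = 215.6203
P₀ = Σ Dₜ/(1+r)ᵗ + TV_4/(1+r)^4 = 178.7810

€178.78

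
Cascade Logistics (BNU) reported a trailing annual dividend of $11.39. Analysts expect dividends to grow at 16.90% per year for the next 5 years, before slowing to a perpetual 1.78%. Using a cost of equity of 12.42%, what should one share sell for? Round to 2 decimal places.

Two-stage DDM. Project D₁…D_5 at 0.169, terminal growth 0.0178, discount at r = 0.1242.
D_1 = 13.3149
D_2 = 15.5651
D_3 = 18.1956
D_4 = 21.2707
D_5 = 24.8654
Terminal value at t=5: TV = D_6/(r−g) = 25.3081/(0.1242−0.0178) = 237.8576
P₀ = 13.3149/(1+0.1242)^1 + 15.5651/(1+0.1242)^2 + 18.1956/(1+0.1242)^3 + 21.2707/(1+0.1242)^4 + 24.8654/(1+0.1242)^5 + 237.8576/(1+0.1242)^5 = 196.5956

$196.60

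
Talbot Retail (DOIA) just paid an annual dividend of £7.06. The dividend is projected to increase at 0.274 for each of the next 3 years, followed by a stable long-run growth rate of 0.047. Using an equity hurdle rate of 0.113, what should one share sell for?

£195.89

Two-stage DDM. Project D₁…D_3 at 0.274, terminal growth 0.047, discount at r = 0.113.
D_1 = 8.9944
D_2 = 11.4589
D_3 = 14.5987
Terminal value at t=3: TV = D_4/(r−g) = 15.2848/(0.113−0.047) = 231.5878
P₀ = 8.9944/(1+0.113)^1 + 11.4589/(1+0.113)^2 + 14.5987/(1+0.113)^3 + 231.5878/(1+0.113)^3 = 195.8893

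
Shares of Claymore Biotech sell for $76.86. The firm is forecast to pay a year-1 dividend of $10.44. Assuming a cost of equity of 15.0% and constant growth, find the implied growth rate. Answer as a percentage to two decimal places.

1.42%

From P₀ = D₁/(r − g), the implied growth is g = r − D₁/P₀.
g = 0.15 − 10.44/76.86 = 0.15 − 0.13583 = 0.01417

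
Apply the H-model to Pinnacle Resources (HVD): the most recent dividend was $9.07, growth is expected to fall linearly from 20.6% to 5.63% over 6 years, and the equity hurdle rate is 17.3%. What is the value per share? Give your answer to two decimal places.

$117.00

H-model: P₀ = D₀[(1+g_L) + H(g_S−g_L)]/(r−g_L), with H = 6/2 = 3.
P₀ = 9.07 × [(1+0.0563) + 3×(0.206−0.0563)] / (0.173−0.0563)
   = 9.07 × 1.5054 / 0.1167 = 117.0007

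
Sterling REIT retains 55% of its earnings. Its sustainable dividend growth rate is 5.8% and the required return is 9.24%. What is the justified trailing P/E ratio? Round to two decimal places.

Payout ratio b = 1 − 0.55 = 0.45.
Justified trailing P/E = b(1+g)/(r−g) = 0.45×(1+0.058)/(0.0924−0.058) = 13.8401

13.84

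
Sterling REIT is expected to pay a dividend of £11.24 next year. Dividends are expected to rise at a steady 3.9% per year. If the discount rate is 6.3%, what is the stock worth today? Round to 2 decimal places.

£468.33

Gordon growth model: P₀ = D₁/(r − g), with D₁ = 11.24 given directly.
P₀ = 11.2400 / (0.063 − 0.039) = 11.2400 / 0.024 = 468.3333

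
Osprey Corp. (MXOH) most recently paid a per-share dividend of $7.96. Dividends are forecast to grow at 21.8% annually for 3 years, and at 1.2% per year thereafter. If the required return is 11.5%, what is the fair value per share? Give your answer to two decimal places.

$130.52

Two-stage DDM. Project D₁…D_3 at 0.218, terminal growth 0.012, discount at r = 0.115.
D_1 = 9.6953
D_2 = 11.8089
D_3 = 14.3832
Terminal value at t=3: TV = D_4/(r−g) = 14.5558/(0.115−0.012) = 141.3182
P₀ = 9.6953/(1+0.115)^1 + 11.8089/(1+0.115)^2 + 14.3832/(1+0.115)^3 + 141.3182/(1+0.115)^3 = 130.5167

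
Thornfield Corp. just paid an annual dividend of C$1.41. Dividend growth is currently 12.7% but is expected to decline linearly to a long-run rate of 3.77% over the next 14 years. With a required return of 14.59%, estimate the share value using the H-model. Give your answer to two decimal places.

C$21.67

H-model: P₀ = D₀[(1+g_L) + H(g_S−g_L)]/(r−g_L), with H = 14/2 = 7.
P₀ = 1.41 × [(1+0.0377) + 7×(0.127−0.0377)] / (0.1459−0.0377)
   = 1.41 × 1.6628 / 0.1082 = 21.6687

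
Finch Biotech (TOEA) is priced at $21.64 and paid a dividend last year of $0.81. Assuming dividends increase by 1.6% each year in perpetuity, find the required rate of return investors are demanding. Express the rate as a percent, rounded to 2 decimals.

Rearranging the constant-growth DDM: r = D₁/P₀ + g.
D₁ = 0.81 × (1 + 0.016) = 0.8230.
r = 0.8230 / 21.64 + 0.016 = 0.03803 + 0.016 = 0.05403

5.40%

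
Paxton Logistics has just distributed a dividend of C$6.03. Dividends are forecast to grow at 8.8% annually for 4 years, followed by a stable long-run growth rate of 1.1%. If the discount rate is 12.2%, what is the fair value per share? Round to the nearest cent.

C$70.91

Two-stage DDM. Project D₁…D_4 at 0.088, terminal growth 0.011, discount at r = 0.122.
D_1 = 6.5606
D_2 = 7.1380
D_3 = 7.7661
D_4 = 8.4495
Terminal value at t=4: TV = D_5/(r−g) = 8.5425/(0.122−0.011) = 76.9593
P₀ = 6.5606/(1+0.122)^1 + 7.1380/(1+0.122)^2 + 7.7661/(1+0.122)^3 + 8.4495/(1+0.122)^4 + 76.9593/(1+0.122)^4 = 70.9085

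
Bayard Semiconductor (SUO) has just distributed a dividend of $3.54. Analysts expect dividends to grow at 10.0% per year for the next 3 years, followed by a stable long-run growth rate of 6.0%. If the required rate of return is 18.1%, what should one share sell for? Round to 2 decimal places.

Two-stage DDM. Project D₁…D_3 at 0.1, terminal growth 0.06, discount at r = 0.181.
D_1 = 3.8940
D_2 = 4.2834
D_3 = 4.7117
Terminal value at t=3: TV = D_4/(r−g) = 4.9944/(0.181−0.06) = 41.2764
P₀ = 3.8940/(1+0.181)^1 + 4.2834/(1+0.181)^2 + 4.7117/(1+0.181)^3 + 41.2764/(1+0.181)^3 = 34.2870

$34.29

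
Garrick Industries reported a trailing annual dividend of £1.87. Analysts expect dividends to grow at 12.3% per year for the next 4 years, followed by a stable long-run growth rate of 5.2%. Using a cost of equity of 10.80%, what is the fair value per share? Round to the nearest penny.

Two-stage DDM. Project D₁…D_4 at 0.123, terminal growth 0.052, discount at r = 0.108.
D_1 = 2.1000
D_2 = 2.3583
D_3 = 2.6484
D_4 = 2.9741
Terminal value at t=4: TV = D_5/(r−g) = 3.1288/(0.108−0.052) = 55.8712
P₀ = 2.1000/(1+0.108)^1 + 2.3583/(1+0.108)^2 + 2.6484/(1+0.108)^3 + 2.9741/(1+0.108)^4 + 55.8712/(1+0.108)^4 = 44.8072

£44.81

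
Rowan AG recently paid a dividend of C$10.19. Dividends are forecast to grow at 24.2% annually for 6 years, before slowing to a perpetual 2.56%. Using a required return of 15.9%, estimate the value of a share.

Two-stage DDM. Project D₁…D_6 at 0.242, terminal growth 0.0256, discount at r = 0.159.
D_1 = 12.6560
D_2 = 15.7187
D_3 = 19.5227
D_4 = 24.2471
D_5 = 30.1150
D_6 = 37.4028
Terminal value at t=6: TV = D_7/(r−g) = 38.3603/(0.159−0.0256) = 287.5583
P₀ = 12.6560/(1+0.159)^1 + 15.7187/(1+0.159)^2 + 19.5227/(1+0.159)^3 + 24.2471/(1+0.159)^4 + 30.1150/(1+0.159)^5 + 37.4028/(1+0.159)^6 + 287.5583/(1+0.159)^6 = 197.0688

C$197.07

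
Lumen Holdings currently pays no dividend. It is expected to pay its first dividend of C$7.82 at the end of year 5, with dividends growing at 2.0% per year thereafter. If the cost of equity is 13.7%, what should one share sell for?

C$39.99

Deferred-dividend DDM. At t=4 the remaining stream is a growing perpetuity with first payment D_5 = 7.82.
V_4 = D_5/(r−g) = 7.82/(0.137−0.02) = 66.8376
P₀ = V_4/(1+r)^4 = 66.8376/(1+0.137)^4 = 39.9925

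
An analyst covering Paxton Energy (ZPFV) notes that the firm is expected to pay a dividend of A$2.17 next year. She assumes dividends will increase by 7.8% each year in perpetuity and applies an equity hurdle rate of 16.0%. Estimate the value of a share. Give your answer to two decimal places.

A$26.46

Gordon growth model: P₀ = D₁/(r − g), with D₁ = 2.17 given directly.
P₀ = 2.1700 / (0.16 − 0.078) = 2.1700 / 0.082 = 26.4634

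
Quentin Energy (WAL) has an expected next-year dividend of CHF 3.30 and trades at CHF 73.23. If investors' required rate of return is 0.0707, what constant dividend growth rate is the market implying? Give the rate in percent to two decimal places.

2.56%

From P₀ = D₁/(r − g), the implied growth is g = r − D₁/P₀.
g = 0.0707 − 3.30/73.23 = 0.0707 − 0.04506 = 0.02564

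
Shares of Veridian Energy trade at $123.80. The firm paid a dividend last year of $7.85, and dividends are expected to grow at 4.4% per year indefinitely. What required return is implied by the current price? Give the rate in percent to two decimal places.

Rearranging the constant-growth DDM: r = D₁/P₀ + g.
D₁ = 7.85 × (1 + 0.044) = 8.1954.
r = 8.1954 / 123.80 + 0.044 = 0.06620 + 0.044 = 0.11020

11.02%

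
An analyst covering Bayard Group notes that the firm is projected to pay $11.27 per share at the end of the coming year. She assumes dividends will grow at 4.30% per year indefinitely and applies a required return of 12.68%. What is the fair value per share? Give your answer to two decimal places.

$134.49

Gordon growth model: P₀ = D₁/(r − g), with D₁ = 11.27 given directly.
P₀ = 11.2700 / (0.1268 − 0.043) = 11.2700 / 0.0838 = 134.4869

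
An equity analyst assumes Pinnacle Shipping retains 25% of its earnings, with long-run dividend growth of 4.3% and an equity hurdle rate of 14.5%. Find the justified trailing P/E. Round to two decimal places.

Payout ratio b = 1 − 0.25 = 0.75.
Justified trailing P/E = b(1+g)/(r−g) = 0.75×(1+0.043)/(0.145−0.043) = 7.6691

7.67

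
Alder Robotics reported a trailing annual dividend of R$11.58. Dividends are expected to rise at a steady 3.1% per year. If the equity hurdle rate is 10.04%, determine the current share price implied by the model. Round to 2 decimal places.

R$172.03

Gordon growth model: P₀ = D₁/(r − g). D₁ = 11.58 × (1 + 0.031) = 11.9390.
P₀ = 11.9390 / (0.1004 − 0.031) = 11.9390 / 0.0694 = 172.0314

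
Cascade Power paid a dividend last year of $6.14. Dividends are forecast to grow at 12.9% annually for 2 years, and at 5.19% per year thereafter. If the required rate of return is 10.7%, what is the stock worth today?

Two-stage DDM. Project D₁…D_2 at 0.129, terminal growth 0.0519, discount at r = 0.107.
D_1 = 6.9321
D_2 = 7.8263
Terminal value at t=2: TV = D_3/(r−g) = 8.2325/(0.107−0.0519) = 149.4098
P₀ = 6.9321/(1+0.107)^1 + 7.8263/(1+0.107)^2 + 149.4098/(1+0.107)^2 = 134.5710

$134.57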